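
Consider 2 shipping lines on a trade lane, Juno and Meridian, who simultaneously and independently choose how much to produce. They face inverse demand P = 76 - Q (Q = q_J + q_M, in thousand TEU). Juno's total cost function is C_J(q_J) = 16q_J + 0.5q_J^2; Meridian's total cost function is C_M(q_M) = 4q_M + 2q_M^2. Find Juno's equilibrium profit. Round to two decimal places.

Juno's profit: π_J = (76 - Q)q_J - (16q_J + (1/2)q_J²). Setting ∂π_J/∂q_J = 0: 60 - 3q_J - (q_M) = 0.
Meridian's profit: π_M = (76 - Q)q_M - (4q_M + 2q_M²). Setting ∂π_M/∂q_M = 0: 72 - 6q_M - (q_J) = 0.
Rearranging gives the reaction functions q_J = (60 - q_M)/3 and q_M = (72 - q_J)/6.
Solving the pair: q_J = 288/17, q_M = 156/17.
Price P = 76 - 444/17 = 848/17.
Juno's profit: (848/17)·(288/17) - 16·(288/17) - (1/2)(288/17)² = 430.5052.

430.51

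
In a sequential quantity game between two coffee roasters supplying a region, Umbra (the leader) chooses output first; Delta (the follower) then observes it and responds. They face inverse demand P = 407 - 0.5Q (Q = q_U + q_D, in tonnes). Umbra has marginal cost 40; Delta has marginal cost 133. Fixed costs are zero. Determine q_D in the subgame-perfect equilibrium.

The follower Delta best-responds to any q_U: π_D = (407 - 0.5Q)q_D - 133q_D.
Follower FOC: 274 - (1/2)q_U - q_D = 0, so q_D(q_U) = (274 - (1/2)q_U).
The leader anticipates this reaction. Substituting into P = 407 - 0.5Q gives P = 270 - (1/4)q_U, so π_U = (270 - (1/4)q_U)q_U - 40q_U.
The leader's first-order condition 230 - (1/2)q_U = 0 yields q_U = 460.
Then q_D = (274 - (1/2)·460) = 44.

44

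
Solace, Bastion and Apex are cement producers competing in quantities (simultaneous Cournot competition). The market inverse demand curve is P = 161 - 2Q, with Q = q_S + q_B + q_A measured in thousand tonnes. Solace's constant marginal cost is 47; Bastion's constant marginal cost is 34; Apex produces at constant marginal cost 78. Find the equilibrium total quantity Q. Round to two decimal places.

Solace's profit: π_S = (161 - 2Q)q_S - (47q_S). Setting ∂π_S/∂q_S = 0: 114 - 4q_S - 2(q_B + q_A) = 0.
Bastion's first-order condition: 127 - 4q_B - 2(q_S + q_A) = 0.
Apex's profit: π_A = (161 - 2Q)q_A - (78q_A). Setting ∂π_A/∂q_A = 0: 83 - 4q_A - 2(q_S + q_B) = 0.
Adding the 3 first-order conditions: 324 − 8Q = 0, so Q = 81/2.
Back-substituting: q_S = (114 − 81)/2 = 33/2, q_B = (127 − 81)/2 = 23, q_A = (83 − 81)/2 = 1.
Total output Q = 33/2 + 23 + 1 = 81/2.

40.50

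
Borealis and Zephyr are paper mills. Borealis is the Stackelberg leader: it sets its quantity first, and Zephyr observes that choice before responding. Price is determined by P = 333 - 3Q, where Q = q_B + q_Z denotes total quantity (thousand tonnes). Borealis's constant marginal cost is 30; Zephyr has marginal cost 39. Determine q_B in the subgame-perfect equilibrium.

The follower Zephyr best-responds to any q_B: π_Z = (333 - 3Q)q_Z - 39q_Z.
Setting the follower's marginal profit to zero, 294 - 3q_B - 6q_Z = 0, i.e. q_Z = (294 - 3q_B)/6.
Borealis substitutes q_Z(q_B) into its own profit: π_B = q_B(333 - 3q_B - (294 - 3q_B)/2) - 30q_B = (186 - (3/2)q_B)q_B - 30q_B.
Maximising: ∂π_B/∂q_B = 156 - 3q_B = 0, giving q_B = 52.
Then q_Z = (294 - 3·52)/6 = 23.

52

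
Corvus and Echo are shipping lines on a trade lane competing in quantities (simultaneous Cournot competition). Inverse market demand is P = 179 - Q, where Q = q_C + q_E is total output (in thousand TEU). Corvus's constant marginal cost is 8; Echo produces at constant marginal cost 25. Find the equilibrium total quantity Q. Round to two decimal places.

108.33

Corvus's profit: π_C = (179 - Q)q_C - (8q_C). Setting ∂π_C/∂q_C = 0: 171 - 2q_C - (q_E) = 0.
Echo's first-order condition: 154 - 2q_E - (q_C) = 0.
Best responses: q_C = (171 - q_E)/2, q_E = (154 - q_C)/2.
Substituting one into the other gives q_C = 188/3 and q_E = 137/3.
Total output Q = 188/3 + 137/3 = 325/3.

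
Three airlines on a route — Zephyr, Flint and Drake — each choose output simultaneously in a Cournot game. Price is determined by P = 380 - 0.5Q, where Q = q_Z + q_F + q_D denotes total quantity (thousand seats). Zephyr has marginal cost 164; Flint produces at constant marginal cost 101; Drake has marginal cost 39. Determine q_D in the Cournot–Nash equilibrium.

264

Zephyr's profit: π_Z = (380 - 0.5Q)q_Z - (164q_Z). Setting ∂π_Z/∂q_Z = 0: 216 - q_Z - (1/2)(q_F + q_D) = 0.
Flint's profit: π_F = (380 - 0.5Q)q_F - (101q_F). Setting ∂π_F/∂q_F = 0: 279 - q_F - (1/2)(q_Z + q_D) = 0.
Drake's first-order condition: 341 - q_D - (1/2)(q_Z + q_F) = 0.
Adding the 3 first-order conditions: 836 − 2Q = 0, so Q = 418.
Back-substituting: q_Z = (216 − 209)/(1/2) = 14, q_F = (279 − 209)/(1/2) = 140, q_D = (341 − 209)/(1/2) = 264.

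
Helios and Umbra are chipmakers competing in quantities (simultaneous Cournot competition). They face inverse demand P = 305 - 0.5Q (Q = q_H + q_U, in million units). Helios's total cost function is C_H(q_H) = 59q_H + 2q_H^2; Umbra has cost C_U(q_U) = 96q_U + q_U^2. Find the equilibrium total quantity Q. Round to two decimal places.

105.46

Helios's profit: π_H = (305 - 0.5Q)q_H - (59q_H + 2q_H²). Setting ∂π_H/∂q_H = 0: 246 - 5q_H - (1/2)(q_U) = 0.
Umbra's profit: π_U = (305 - 0.5Q)q_U - (96q_U + q_U²). Setting ∂π_U/∂q_U = 0: 209 - 3q_U - (1/2)(q_H) = 0.
So q_H = (246 - (1/2)q_U)/5 and q_U = (209 - (1/2)q_H)/3.
Substituting one into the other gives q_H = 42.9492 and q_U = 62.5085.
Total output Q = 42.9492 + 62.5085 = 105.4576.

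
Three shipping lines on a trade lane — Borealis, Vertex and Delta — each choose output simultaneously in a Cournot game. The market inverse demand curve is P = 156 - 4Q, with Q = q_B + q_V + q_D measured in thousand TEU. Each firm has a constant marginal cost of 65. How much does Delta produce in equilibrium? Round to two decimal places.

Each firm earns π_i = (156 - 4Q)q_i - 65q_i.
Setting ∂π_i/∂q_i = 0 with rivals' quantities fixed: 91 - 8q_i - 4·Σ_{j≠i} q_j = 0.
With identical firms every q_j equals q_i, so Σ_{j≠i} q_j = 2q_i and 91 = 16q_i, giving q_i = 91/16.

5.69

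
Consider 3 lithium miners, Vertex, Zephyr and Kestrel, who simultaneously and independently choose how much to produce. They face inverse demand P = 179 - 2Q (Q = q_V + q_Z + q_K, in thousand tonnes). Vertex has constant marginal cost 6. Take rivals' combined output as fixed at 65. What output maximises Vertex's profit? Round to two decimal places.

With rivals' combined output fixed at 65, Vertex's profit is π_V = (179 - 2·65 - 2q_V)q_V - (6q_V) = (49 - 2q_V)q_V - (6q_V).
∂π_V/∂q_V = 43 - 4q_V = 0, so q_V = 43/4.

10.75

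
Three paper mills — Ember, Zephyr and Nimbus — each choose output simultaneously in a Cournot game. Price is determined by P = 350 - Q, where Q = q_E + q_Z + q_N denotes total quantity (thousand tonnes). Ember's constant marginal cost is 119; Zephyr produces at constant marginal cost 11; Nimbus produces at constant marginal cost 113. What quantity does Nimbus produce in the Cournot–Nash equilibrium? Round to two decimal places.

35.25

Ember's profit: π_E = (350 - Q)q_E - (119q_E). Setting ∂π_E/∂q_E = 0: 231 - 2q_E - (q_Z + q_N) = 0.
Zephyr's profit: π_Z = (350 - Q)q_Z - (11q_Z). Setting ∂π_Z/∂q_Z = 0: 339 - 2q_Z - (q_E + q_N) = 0.
Nimbus's profit: π_N = (350 - Q)q_N - (113q_N). Setting ∂π_N/∂q_N = 0: 237 - 2q_N - (q_E + q_Z) = 0.
Adding the 3 conditions: 807 − 2Q − 2Q = 0, i.e. Q = 807/4.
Back-substituting: q_E = (231 − 807/4) = 117/4, q_Z = (339 − 807/4) = 549/4, q_N = (237 − 807/4) = 141/4.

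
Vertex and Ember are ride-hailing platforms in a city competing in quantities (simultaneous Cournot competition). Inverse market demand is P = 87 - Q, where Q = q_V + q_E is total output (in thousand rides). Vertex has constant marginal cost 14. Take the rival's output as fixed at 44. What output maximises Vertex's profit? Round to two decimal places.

With the rival's output fixed at 44, Vertex's profit is π_V = (87 - 44 - q_V)q_V - (14q_V) = (43 - q_V)q_V - (14q_V).
∂π_V/∂q_V = 29 - 2q_V = 0, so q_V = 29/2.

14.50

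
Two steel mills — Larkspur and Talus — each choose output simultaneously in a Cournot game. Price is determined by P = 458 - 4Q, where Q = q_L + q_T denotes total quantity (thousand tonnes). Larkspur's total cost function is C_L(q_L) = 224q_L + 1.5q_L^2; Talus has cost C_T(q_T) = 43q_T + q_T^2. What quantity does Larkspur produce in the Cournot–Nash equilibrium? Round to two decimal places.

7.23

Larkspur's profit: π_L = (458 - 4Q)q_L - (224q_L + (3/2)q_L²). Setting ∂π_L/∂q_L = 0: 234 - 11q_L - 4(q_T) = 0.
Talus's first-order condition: 415 - 10q_T - 4(q_L) = 0.
Rearranging gives the reaction functions q_L = (234 - 4q_T)/11 and q_T = (415 - 4q_L)/10.
Substituting one into the other gives q_L = 340/47 and q_T = 38.6064.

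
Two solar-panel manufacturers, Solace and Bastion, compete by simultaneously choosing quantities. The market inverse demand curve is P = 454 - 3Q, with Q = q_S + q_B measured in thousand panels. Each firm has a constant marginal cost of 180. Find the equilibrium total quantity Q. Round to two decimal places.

60.89

Each firm earns π_i = (454 - 3Q)q_i - 180q_i.
Setting ∂π_i/∂q_i = 0 with rivals' quantities fixed: 274 - 6q_i - 3q_j = 0.
With identical firms every q_j equals q_i, so q_j = q_i and 274 = 9q_i, giving q_i = 274/9.
Total output Q = 274/9 + 274/9 = 548/9.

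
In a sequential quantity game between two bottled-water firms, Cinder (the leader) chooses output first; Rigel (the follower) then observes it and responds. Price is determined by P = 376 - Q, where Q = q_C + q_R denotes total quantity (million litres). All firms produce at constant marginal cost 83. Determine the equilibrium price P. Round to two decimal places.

156.25

Solve by backward induction. Given q_C, the follower Rigel maximises π_R = (376 - q_C - q_R)q_R - 83q_R.
∂π_R/∂q_R = 293 - q_C - 2q_R = 0 gives the reaction function q_R = (293 - q_C)/2.
Cinder substitutes q_R(q_C) into its own profit: π_C = q_C(376 - q_C - (293 - q_C)/2) - 83q_C = (459/2 - (1/2)q_C)q_C - 83q_C.
The leader's first-order condition 293/2 - q_C = 0 yields q_C = 293/2.
Then q_R = (293 - 293/2)/2 = 293/4.
Total output Q = 879/4, so price P = 376 - 879/4 = 625/4.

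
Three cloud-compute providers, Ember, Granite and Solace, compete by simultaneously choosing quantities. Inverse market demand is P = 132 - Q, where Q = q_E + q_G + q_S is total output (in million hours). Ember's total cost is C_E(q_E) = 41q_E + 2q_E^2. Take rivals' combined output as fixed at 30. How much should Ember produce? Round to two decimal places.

With rivals' combined output fixed at 30, Ember's profit is π_E = (132 - 30 - q_E)q_E - (41q_E + 2q_E²) = (102 - q_E)q_E - (41q_E + 2q_E²).
∂π_E/∂q_E = 61 - 6q_E = 0, so q_E = 61/6.

10.17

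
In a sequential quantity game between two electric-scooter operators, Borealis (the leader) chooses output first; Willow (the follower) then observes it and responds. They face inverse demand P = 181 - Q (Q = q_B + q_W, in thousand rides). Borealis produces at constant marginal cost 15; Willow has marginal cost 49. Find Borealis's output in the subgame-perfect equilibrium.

Solve by backward induction. Given q_B, the follower Willow maximises π_W = (181 - q_B - q_W)q_W - 49q_W.
Follower FOC: 132 - q_B - 2q_W = 0, so q_W(q_B) = (132 - q_B)/2.
The leader anticipates this reaction. Substituting into P = 181 - Q gives P = 115 - (1/2)q_B, so π_B = (115 - (1/2)q_B)q_B - 15q_B.
The leader's first-order condition 100 - q_B = 0 yields q_B = 100.
Then q_W = (132 - 100)/2 = 16.

100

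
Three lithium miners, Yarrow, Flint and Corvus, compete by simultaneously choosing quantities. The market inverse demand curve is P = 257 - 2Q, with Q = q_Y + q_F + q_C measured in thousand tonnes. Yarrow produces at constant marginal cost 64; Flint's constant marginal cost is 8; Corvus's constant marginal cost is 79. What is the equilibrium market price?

102

Yarrow's profit: π_Y = (257 - 2Q)q_Y - (64q_Y). Setting ∂π_Y/∂q_Y = 0: 193 - 4q_Y - 2(q_F + q_C) = 0.
Flint's profit: π_F = (257 - 2Q)q_F - (8q_F). Setting ∂π_F/∂q_F = 0: 249 - 4q_F - 2(q_Y + q_C) = 0.
Corvus's profit: π_C = (257 - 2Q)q_C - (79q_C). Setting ∂π_C/∂q_C = 0: 178 - 4q_C - 2(q_Y + q_F) = 0.
Adding the 3 first-order conditions: 620 − 8Q = 0, so Q = 155/2.
Back-substituting: q_Y = (193 − 155)/2 = 19, q_F = (249 − 155)/2 = 47, q_C = (178 − 155)/2 = 23/2.
Total output Q = 155/2, so price P = 257 - 2·(155/2) = 102.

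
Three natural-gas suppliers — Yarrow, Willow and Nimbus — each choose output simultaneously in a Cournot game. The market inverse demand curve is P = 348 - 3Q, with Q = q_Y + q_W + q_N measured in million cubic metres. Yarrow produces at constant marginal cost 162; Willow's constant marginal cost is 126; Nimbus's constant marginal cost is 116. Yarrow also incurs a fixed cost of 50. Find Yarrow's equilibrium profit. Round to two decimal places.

175.33

Yarrow's profit: π_Y = (348 - 3Q)q_Y - (162q_Y). Setting ∂π_Y/∂q_Y = 0: 186 - 6q_Y - 3(q_W + q_N) = 0.
Willow's profit: π_W = (348 - 3Q)q_W - (126q_W). Setting ∂π_W/∂q_W = 0: 222 - 6q_W - 3(q_Y + q_N) = 0.
Nimbus's profit: π_N = (348 - 3Q)q_N - (116q_N). Setting ∂π_N/∂q_N = 0: 232 - 6q_N - 3(q_Y + q_W) = 0.
Summing all 3 equations gives 640 − 12Q = 0, hence Q = 160/3.
Back-substituting: q_Y = (186 − 160)/3 = 26/3, q_W = (222 − 160)/3 = 62/3, q_N = (232 − 160)/3 = 24.
Price P = 348 - 3·(160/3) = 188.
Yarrow's profit: (188 - 162)·(26/3) - 50 = 526/3.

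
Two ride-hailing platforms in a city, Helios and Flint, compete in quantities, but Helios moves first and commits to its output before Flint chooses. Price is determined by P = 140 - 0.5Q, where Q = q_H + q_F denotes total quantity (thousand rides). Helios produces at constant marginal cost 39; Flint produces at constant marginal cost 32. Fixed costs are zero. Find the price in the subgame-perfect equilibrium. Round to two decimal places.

62.50

The follower Flint best-responds to any q_H: π_F = (140 - 0.5Q)q_F - 32q_F.
Setting the follower's marginal profit to zero, 108 - (1/2)q_H - q_F = 0, i.e. q_F = (108 - (1/2)q_H).
The leader anticipates this reaction. Substituting into P = 140 - 0.5Q gives P = 86 - (1/4)q_H, so π_H = (86 - (1/4)q_H)q_H - 39q_H.
The leader's first-order condition 47 - (1/2)q_H = 0 yields q_H = 94.
Then q_F = (108 - (1/2)·94) = 61.
Total output Q = 155, so price P = 140 - (1/2)·155 = 125/2.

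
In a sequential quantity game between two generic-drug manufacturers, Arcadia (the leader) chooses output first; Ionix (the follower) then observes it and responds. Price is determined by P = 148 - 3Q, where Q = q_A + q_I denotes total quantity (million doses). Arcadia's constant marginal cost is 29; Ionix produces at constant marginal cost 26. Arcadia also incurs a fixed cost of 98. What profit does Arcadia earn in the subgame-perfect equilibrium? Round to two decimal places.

Solve by backward induction. Given q_A, the follower Ionix maximises π_I = (148 - 3q_A - 3q_I)q_I - 26q_I.
Setting the follower's marginal profit to zero, 122 - 3q_A - 6q_I = 0, i.e. q_I = (122 - 3q_A)/6.
Arcadia substitutes q_I(q_A) into its own profit: π_A = q_A(148 - 3q_A - (122 - 3q_A)/2) - 29q_A = (87 - (3/2)q_A)q_A - 29q_A.
Leader FOC: 58 - 3q_A = 0, so q_A = 58/3.
Then q_I = (122 - 3·(58/3))/6 = 32/3.
Price P = 148 - 3·30 = 58.
Arcadia's profit: (58 - 29)·(58/3) - 98 = 1388/3.

462.67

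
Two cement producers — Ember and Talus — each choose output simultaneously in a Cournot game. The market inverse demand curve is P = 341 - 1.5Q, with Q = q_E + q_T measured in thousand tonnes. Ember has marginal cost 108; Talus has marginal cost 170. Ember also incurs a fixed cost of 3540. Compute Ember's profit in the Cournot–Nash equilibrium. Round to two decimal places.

Ember's profit: π_E = (341 - 1.5Q)q_E - (108q_E). Setting ∂π_E/∂q_E = 0: 233 - 3q_E - (3/2)(q_T) = 0.
Talus's first-order condition: 171 - 3q_T - (3/2)(q_E) = 0.
Rearranging gives the reaction functions q_E = (233 - (3/2)q_T)/3 and q_T = (171 - (3/2)q_E)/3.
Substituting one into the other gives q_E = 590/9 and q_T = 218/9.
Price P = 341 - (3/2)·(808/9) = 619/3.
Ember's profit: (619/3 - 108)·(590/9) - 3540 = 2906.2963.

2906.30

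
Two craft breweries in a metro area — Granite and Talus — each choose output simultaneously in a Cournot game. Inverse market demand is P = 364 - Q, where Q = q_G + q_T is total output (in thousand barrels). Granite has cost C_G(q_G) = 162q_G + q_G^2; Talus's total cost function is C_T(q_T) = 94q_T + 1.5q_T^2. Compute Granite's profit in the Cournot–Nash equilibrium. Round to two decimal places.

3033.80

Granite's profit: π_G = (364 - Q)q_G - (162q_G + q_G²). Setting ∂π_G/∂q_G = 0: 202 - 4q_G - (q_T) = 0.
Talus's first-order condition: 270 - 5q_T - (q_G) = 0.
Best responses: q_G = (202 - q_T)/4, q_T = (270 - q_G)/5.
Substituting one into the other gives q_G = 740/19 and q_T = 878/19.
Price P = 364 - 1618/19 = 278.8421.
Granite's profit: 278.8421·(740/19) - 162·(740/19) - (740/19)² = 3033.7950.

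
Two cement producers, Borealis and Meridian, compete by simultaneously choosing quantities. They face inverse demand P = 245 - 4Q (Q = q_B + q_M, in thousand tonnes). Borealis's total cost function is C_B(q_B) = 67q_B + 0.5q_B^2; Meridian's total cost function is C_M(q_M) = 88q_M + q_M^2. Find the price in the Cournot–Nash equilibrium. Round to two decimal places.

144.84

Borealis's profit: π_B = (245 - 4Q)q_B - (67q_B + (1/2)q_B²). Setting ∂π_B/∂q_B = 0: 178 - 9q_B - 4(q_M) = 0.
Meridian's profit: π_M = (245 - 4Q)q_M - (88q_M + q_M²). Setting ∂π_M/∂q_M = 0: 157 - 10q_M - 4(q_B) = 0.
Rearranging gives the reaction functions q_B = (178 - 4q_M)/9 and q_M = (157 - 4q_B)/10.
Substituting one into the other gives q_B = 576/37 and q_M = 701/74.
Total output Q = 1853/74, so price P = 245 - 4·(1853/74) = 144.8378.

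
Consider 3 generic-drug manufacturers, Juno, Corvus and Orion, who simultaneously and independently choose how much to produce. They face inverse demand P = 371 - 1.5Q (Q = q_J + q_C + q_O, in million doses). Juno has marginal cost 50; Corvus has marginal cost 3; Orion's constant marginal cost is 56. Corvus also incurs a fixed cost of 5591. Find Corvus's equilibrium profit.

Juno's profit: π_J = (371 - 1.5Q)q_J - (50q_J). Setting ∂π_J/∂q_J = 0: 321 - 3q_J - (3/2)(q_C + q_O) = 0.
Corvus's profit: π_C = (371 - 1.5Q)q_C - (3q_C). Setting ∂π_C/∂q_C = 0: 368 - 3q_C - (3/2)(q_J + q_O) = 0.
Orion's profit: π_O = (371 - 1.5Q)q_O - (56q_O). Setting ∂π_O/∂q_O = 0: 315 - 3q_O - (3/2)(q_J + q_C) = 0.
Adding the 3 first-order conditions: 1004 − 6Q = 0, so Q = 502/3.
Back-substituting: q_J = (321 − 251)/(3/2) = 140/3, q_C = (368 − 251)/(3/2) = 78, q_O = (315 − 251)/(3/2) = 128/3.
Price P = 371 - (3/2)·(502/3) = 120.
Corvus's profit: (120 - 3)·78 - 5591 = 3535.

3535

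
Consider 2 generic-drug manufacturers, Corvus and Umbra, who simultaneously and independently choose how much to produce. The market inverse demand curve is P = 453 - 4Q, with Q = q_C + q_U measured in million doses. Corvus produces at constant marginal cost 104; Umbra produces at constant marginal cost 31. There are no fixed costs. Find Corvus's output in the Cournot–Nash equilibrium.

23

Corvus's profit: π_C = (453 - 4Q)q_C - (104q_C). Setting ∂π_C/∂q_C = 0: 349 - 8q_C - 4(q_U) = 0.
Umbra's first-order condition: 422 - 8q_U - 4(q_C) = 0.
Rearranging gives the reaction functions q_C = (349 - 4q_U)/8 and q_U = (422 - 4q_C)/8.
Solving the pair: q_C = 23, q_U = 165/4.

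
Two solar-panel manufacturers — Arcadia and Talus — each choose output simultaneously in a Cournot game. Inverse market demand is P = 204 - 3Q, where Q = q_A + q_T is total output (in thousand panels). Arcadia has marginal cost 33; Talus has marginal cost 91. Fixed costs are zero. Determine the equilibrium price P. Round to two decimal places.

109.33

Arcadia's profit: π_A = (204 - 3Q)q_A - (33q_A). Setting ∂π_A/∂q_A = 0: 171 - 6q_A - 3(q_T) = 0.
Talus's profit: π_T = (204 - 3Q)q_T - (91q_T). Setting ∂π_T/∂q_T = 0: 113 - 6q_T - 3(q_A) = 0.
Rearranging gives the reaction functions q_A = (171 - 3q_T)/6 and q_T = (113 - 3q_A)/6.
Substituting one into the other gives q_A = 229/9 and q_T = 55/9.
Total output Q = 284/9, so price P = 204 - 3·(284/9) = 328/3.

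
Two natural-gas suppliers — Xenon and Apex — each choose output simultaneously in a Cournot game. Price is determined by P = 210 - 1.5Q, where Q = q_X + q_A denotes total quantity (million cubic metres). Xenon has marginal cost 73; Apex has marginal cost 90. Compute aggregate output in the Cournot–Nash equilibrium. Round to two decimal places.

Xenon's profit: π_X = (210 - 1.5Q)q_X - (73q_X). Setting ∂π_X/∂q_X = 0: 137 - 3q_X - (3/2)(q_A) = 0.
Apex's first-order condition: 120 - 3q_A - (3/2)(q_X) = 0.
Rearranging gives the reaction functions q_X = (137 - (3/2)q_A)/3 and q_A = (120 - (3/2)q_X)/3.
Substituting one into the other gives q_X = 308/9 and q_A = 206/9.
Total output Q = 308/9 + 206/9 = 514/9.

57.11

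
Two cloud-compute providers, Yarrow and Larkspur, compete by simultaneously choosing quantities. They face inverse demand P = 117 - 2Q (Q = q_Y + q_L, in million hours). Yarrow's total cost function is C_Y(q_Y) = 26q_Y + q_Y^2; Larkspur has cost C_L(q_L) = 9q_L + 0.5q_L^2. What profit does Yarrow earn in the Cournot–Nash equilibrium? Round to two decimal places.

253.50

Yarrow's profit: π_Y = (117 - 2Q)q_Y - (26q_Y + q_Y²). Setting ∂π_Y/∂q_Y = 0: 91 - 6q_Y - 2(q_L) = 0.
Larkspur's first-order condition: 108 - 5q_L - 2(q_Y) = 0.
So q_Y = (91 - 2q_L)/6 and q_L = (108 - 2q_Y)/5.
Substituting one into the other gives q_Y = 239/26 and q_L = 233/13.
Price P = 117 - 2·(705/26) = 816/13.
Yarrow's profit: (816/13)·(239/26) - 26·(239/26) - (239/26)² = 253.4956.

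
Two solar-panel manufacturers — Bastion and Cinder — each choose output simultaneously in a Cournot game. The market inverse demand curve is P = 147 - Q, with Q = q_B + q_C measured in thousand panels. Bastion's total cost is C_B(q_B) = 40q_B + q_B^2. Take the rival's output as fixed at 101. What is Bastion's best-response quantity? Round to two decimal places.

With the rival's output fixed at 101, Bastion's profit is π_B = (147 - 101 - q_B)q_B - (40q_B + q_B²) = (46 - q_B)q_B - (40q_B + q_B²).
∂π_B/∂q_B = 6 - 4q_B = 0, so q_B = 3/2.

1.50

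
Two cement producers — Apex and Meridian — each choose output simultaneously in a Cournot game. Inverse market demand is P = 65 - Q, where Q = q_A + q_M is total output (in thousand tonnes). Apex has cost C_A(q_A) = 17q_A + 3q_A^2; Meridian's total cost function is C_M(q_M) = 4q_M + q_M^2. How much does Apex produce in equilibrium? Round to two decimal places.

4.23

Apex's profit: π_A = (65 - Q)q_A - (17q_A + 3q_A²). Setting ∂π_A/∂q_A = 0: 48 - 8q_A - (q_M) = 0.
Meridian's first-order condition: 61 - 4q_M - (q_A) = 0.
So q_A = (48 - q_M)/8 and q_M = (61 - q_A)/4.
Solving the pair: q_A = 131/31, q_M = 440/31.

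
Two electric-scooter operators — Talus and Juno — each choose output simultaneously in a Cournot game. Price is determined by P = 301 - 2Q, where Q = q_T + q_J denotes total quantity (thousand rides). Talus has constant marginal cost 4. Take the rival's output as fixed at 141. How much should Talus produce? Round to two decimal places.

3.75

With the rival's output fixed at 141, Talus's profit is π_T = (301 - 2·141 - 2q_T)q_T - (4q_T) = (19 - 2q_T)q_T - (4q_T).
∂π_T/∂q_T = 15 - 4q_T = 0, so q_T = 15/4.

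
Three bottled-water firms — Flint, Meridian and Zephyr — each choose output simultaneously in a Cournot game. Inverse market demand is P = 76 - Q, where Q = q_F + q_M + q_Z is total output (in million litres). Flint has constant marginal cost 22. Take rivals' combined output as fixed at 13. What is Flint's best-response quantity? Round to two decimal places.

With rivals' combined output fixed at 13, Flint's profit is π_F = (76 - 13 - q_F)q_F - (22q_F) = (63 - q_F)q_F - (22q_F).
∂π_F/∂q_F = 41 - 2q_F = 0, so q_F = 41/2.

20.50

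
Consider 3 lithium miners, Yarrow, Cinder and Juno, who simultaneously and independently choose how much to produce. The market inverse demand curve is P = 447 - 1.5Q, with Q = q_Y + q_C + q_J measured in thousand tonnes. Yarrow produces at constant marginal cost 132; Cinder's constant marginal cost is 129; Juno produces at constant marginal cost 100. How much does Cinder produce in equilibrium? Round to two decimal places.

Yarrow's profit: π_Y = (447 - 1.5Q)q_Y - (132q_Y). Setting ∂π_Y/∂q_Y = 0: 315 - 3q_Y - (3/2)(q_C + q_J) = 0.
Cinder's first-order condition: 318 - 3q_C - (3/2)(q_Y + q_J) = 0.
Juno's first-order condition: 347 - 3q_J - (3/2)(q_Y + q_C) = 0.
Adding the 3 first-order conditions: 980 − 6Q = 0, so Q = 490/3.
Back-substituting: q_Y = (315 − 245)/(3/2) = 140/3, q_C = (318 − 245)/(3/2) = 146/3, q_J = (347 − 245)/(3/2) = 68.

48.67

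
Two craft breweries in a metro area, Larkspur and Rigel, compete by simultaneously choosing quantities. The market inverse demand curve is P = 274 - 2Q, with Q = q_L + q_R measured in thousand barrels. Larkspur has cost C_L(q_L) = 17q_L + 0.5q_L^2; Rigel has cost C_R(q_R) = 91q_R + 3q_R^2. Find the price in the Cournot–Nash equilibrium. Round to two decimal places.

Larkspur's profit: π_L = (274 - 2Q)q_L - (17q_L + (1/2)q_L²). Setting ∂π_L/∂q_L = 0: 257 - 5q_L - 2(q_R) = 0.
Rigel's first-order condition: 183 - 10q_R - 2(q_L) = 0.
So q_L = (257 - 2q_R)/5 and q_R = (183 - 2q_L)/10.
Solving the pair: q_L = 1102/23, q_R = 401/46.
Total output Q = 56.6304, so price P = 274 - 2·56.6304 = 160.7391.

160.74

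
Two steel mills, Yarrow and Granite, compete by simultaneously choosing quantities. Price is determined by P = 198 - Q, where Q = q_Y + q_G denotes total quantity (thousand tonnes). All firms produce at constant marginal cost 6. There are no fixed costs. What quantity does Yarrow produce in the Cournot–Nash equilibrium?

A representative firm's profit is π_i = q_i(198 - Q) - 6q_i.
Setting ∂π_i/∂q_i = 0 with rivals' quantities fixed: 192 - 2q_i - q_j = 0.
With identical firms every q_j equals q_i, so q_j = q_i and 192 = 3q_i, giving q_i = 64.

64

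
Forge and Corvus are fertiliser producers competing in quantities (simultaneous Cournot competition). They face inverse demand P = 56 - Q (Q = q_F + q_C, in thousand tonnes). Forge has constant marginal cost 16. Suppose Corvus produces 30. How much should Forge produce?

With the rival's output fixed at 30, Forge's profit is π_F = (56 - 30 - q_F)q_F - (16q_F) = (26 - q_F)q_F - (16q_F).
∂π_F/∂q_F = 10 - 2q_F = 0, so q_F = 5.

5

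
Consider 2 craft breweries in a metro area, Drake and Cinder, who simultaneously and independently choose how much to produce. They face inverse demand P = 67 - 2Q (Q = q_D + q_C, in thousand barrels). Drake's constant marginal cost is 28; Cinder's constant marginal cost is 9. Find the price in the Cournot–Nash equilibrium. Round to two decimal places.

Drake's profit: π_D = (67 - 2Q)q_D - (28q_D). Setting ∂π_D/∂q_D = 0: 39 - 4q_D - 2(q_C) = 0.
Cinder's first-order condition: 58 - 4q_C - 2(q_D) = 0.
Rearranging gives the reaction functions q_D = (39 - 2q_C)/4 and q_C = (58 - 2q_D)/4.
Solving the pair: q_D = 10/3, q_C = 77/6.
Total output Q = 97/6, so price P = 67 - 2·(97/6) = 104/3.

34.67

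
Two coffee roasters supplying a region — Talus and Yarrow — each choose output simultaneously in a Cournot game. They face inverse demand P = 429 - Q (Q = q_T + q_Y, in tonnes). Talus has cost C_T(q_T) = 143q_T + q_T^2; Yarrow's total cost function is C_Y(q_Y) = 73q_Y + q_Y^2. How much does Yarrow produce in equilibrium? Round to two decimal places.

Talus's profit: π_T = (429 - Q)q_T - (143q_T + q_T²). Setting ∂π_T/∂q_T = 0: 286 - 4q_T - (q_Y) = 0.
Yarrow's profit: π_Y = (429 - Q)q_Y - (73q_Y + q_Y²). Setting ∂π_Y/∂q_Y = 0: 356 - 4q_Y - (q_T) = 0.
So q_T = (286 - q_Y)/4 and q_Y = (356 - q_T)/4.
Substituting one into the other gives q_T = 788/15 and q_Y = 1138/15.

75.87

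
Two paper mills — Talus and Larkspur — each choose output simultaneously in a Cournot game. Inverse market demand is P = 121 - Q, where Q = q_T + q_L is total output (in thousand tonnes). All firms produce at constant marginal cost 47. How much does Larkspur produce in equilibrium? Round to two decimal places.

24.67

A representative firm's profit is π_i = q_i(121 - Q) - 47q_i.
Setting ∂π_i/∂q_i = 0 with rivals' quantities fixed: 74 - 2q_i - q_j = 0.
By symmetry each firm produces the same amount; substituting q_j = q_i yields q_i = 74/3.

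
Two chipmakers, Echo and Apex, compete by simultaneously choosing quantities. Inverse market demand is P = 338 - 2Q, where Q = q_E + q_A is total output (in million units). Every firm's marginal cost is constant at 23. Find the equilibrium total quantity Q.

Each firm earns π_i = (338 - 2Q)q_i - 23q_i.
First-order condition (treating rivals' output as given): 315 - 4q_i - 2q_j = 0.
With identical firms every q_j equals q_i, so q_j = q_i and 315 = 6q_i, giving q_i = 105/2.
Total output Q = 105/2 + 105/2 = 105.

105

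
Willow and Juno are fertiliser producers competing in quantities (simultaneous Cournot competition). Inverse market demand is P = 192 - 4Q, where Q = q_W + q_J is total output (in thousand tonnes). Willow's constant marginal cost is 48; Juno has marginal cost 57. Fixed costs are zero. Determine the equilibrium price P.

99

Willow's profit: π_W = (192 - 4Q)q_W - (48q_W). Setting ∂π_W/∂q_W = 0: 144 - 8q_W - 4(q_J) = 0.
Juno's profit: π_J = (192 - 4Q)q_J - (57q_J). Setting ∂π_J/∂q_J = 0: 135 - 8q_J - 4(q_W) = 0.
So q_W = (144 - 4q_J)/8 and q_J = (135 - 4q_W)/8.
Solving the pair: q_W = 51/4, q_J = 21/2.
Total output Q = 93/4, so price P = 192 - 4·(93/4) = 99.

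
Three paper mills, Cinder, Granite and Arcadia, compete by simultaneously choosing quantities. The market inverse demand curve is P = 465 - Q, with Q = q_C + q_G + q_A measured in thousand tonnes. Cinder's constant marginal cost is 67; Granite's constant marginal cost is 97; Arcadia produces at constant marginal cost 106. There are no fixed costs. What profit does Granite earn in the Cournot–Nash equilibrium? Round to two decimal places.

7525.56

Cinder's profit: π_C = (465 - Q)q_C - (67q_C). Setting ∂π_C/∂q_C = 0: 398 - 2q_C - (q_G + q_A) = 0.
Granite's first-order condition: 368 - 2q_G - (q_C + q_A) = 0.
Arcadia's first-order condition: 359 - 2q_A - (q_C + q_G) = 0.
Adding the 3 conditions: 1125 − 2Q − 2Q = 0, i.e. Q = 1125/4.
Back-substituting: q_C = (398 − 1125/4) = 467/4, q_G = (368 − 1125/4) = 347/4, q_A = (359 − 1125/4) = 311/4.
Price P = 465 - 1125/4 = 735/4.
Granite's profit: (735/4 - 97)·(347/4) = 7525.5625.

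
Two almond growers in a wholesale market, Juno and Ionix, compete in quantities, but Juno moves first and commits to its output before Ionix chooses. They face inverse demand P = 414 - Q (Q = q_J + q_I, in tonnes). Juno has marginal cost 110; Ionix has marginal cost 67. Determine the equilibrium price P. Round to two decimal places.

175.25

Solve by backward induction. Given q_J, the follower Ionix maximises π_I = (414 - q_J - q_I)q_I - 67q_I.
Follower FOC: 347 - q_J - 2q_I = 0, so q_I(q_J) = (347 - q_J)/2.
The leader anticipates this reaction. Substituting into P = 414 - Q gives P = 481/2 - (1/2)q_J, so π_J = (481/2 - (1/2)q_J)q_J - 110q_J.
Leader FOC: 261/2 - q_J = 0, so q_J = 261/2.
Then q_I = (347 - 261/2)/2 = 433/4.
Total output Q = 955/4, so price P = 414 - 955/4 = 701/4.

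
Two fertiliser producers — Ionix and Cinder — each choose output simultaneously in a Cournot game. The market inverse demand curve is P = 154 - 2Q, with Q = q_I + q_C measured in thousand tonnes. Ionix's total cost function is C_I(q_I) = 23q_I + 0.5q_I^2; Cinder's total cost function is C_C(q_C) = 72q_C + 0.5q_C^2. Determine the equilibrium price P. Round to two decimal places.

93.14

Ionix's profit: π_I = (154 - 2Q)q_I - (23q_I + (1/2)q_I²). Setting ∂π_I/∂q_I = 0: 131 - 5q_I - 2(q_C) = 0.
Cinder's first-order condition: 82 - 5q_C - 2(q_I) = 0.
So q_I = (131 - 2q_C)/5 and q_C = (82 - 2q_I)/5.
Substituting one into the other gives q_I = 491/21 and q_C = 148/21.
Total output Q = 213/7, so price P = 154 - 2·(213/7) = 652/7.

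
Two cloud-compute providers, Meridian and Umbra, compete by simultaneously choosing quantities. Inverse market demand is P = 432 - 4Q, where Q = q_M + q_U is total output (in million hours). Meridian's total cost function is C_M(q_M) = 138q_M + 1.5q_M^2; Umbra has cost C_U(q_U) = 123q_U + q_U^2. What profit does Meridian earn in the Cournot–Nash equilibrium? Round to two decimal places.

1807.37

Meridian's profit: π_M = (432 - 4Q)q_M - (138q_M + (3/2)q_M²). Setting ∂π_M/∂q_M = 0: 294 - 11q_M - 4(q_U) = 0.
Umbra's first-order condition: 309 - 10q_U - 4(q_M) = 0.
Best responses: q_M = (294 - 4q_U)/11, q_U = (309 - 4q_M)/10.
Substituting one into the other gives q_M = 852/47 and q_U = 23.6489.
Price P = 432 - 4·41.7766 = 264.8936.
Meridian's profit: 264.8936·(852/47) - 138·(852/47) - (3/2)(852/47)² = 1807.3662.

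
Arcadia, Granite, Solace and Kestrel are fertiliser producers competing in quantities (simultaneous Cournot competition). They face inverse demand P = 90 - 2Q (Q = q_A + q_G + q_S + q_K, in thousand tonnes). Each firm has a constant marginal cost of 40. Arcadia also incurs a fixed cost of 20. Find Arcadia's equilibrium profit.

30

Each firm earns π_i = (90 - 2Q)q_i - 40q_i.
Setting ∂π_i/∂q_i = 0 with rivals' quantities fixed: 50 - 4q_i - 2·Σ_{j≠i} q_j = 0.
By symmetry each firm produces the same amount; substituting Σ_{j≠i} q_j = 3q_i yields q_i = 50/10 = 5.
Price P = 90 - 2·20 = 50.
Arcadia's profit: (50 - 40)·5 - 20 = 30.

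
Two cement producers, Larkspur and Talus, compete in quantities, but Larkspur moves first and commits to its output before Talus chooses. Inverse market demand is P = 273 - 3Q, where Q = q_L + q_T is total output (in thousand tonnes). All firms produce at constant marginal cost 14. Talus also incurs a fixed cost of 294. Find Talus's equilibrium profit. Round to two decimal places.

The follower Talus best-responds to any q_L: π_T = (273 - 3Q)q_T - 14q_T.
Follower FOC: 259 - 3q_L - 6q_T = 0, so q_T(q_L) = (259 - 3q_L)/6.
The leader anticipates this reaction. Substituting into P = 273 - 3Q gives P = 287/2 - (3/2)q_L, so π_L = (287/2 - (3/2)q_L)q_L - 14q_L.
The leader's first-order condition 259/2 - 3q_L = 0 yields q_L = 259/6.
Then q_T = (259 - 3·(259/6))/6 = 259/12.
Price P = 273 - 3·(259/4) = 315/4.
Talus's profit: (315/4 - 14)·(259/12) - 294 = 1103.5208.

1103.52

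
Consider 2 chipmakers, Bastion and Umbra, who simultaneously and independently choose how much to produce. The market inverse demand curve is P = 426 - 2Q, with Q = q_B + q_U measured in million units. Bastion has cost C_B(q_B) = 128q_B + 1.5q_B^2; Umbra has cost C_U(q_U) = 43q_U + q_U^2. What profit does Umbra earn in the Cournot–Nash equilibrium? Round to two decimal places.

Bastion's profit: π_B = (426 - 2Q)q_B - (128q_B + (3/2)q_B²). Setting ∂π_B/∂q_B = 0: 298 - 7q_B - 2(q_U) = 0.
Umbra's profit: π_U = (426 - 2Q)q_U - (43q_U + q_U²). Setting ∂π_U/∂q_U = 0: 383 - 6q_U - 2(q_B) = 0.
So q_B = (298 - 2q_U)/7 and q_U = (383 - 2q_B)/6.
Solving the pair: q_B = 511/19, q_U = 54.8684.
Price P = 426 - 2·81.7632 = 262.4737.
Umbra's profit: 262.4737·54.8684 - 43·54.8684 - 54.8684² = 9031.6309.

9031.63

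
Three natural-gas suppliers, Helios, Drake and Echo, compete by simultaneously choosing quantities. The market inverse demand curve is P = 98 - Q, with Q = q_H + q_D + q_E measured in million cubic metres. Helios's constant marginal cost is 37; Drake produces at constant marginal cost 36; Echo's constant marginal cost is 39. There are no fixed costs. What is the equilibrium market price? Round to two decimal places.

52.50

Helios's profit: π_H = (98 - Q)q_H - (37q_H). Setting ∂π_H/∂q_H = 0: 61 - 2q_H - (q_D + q_E) = 0.
Drake's profit: π_D = (98 - Q)q_D - (36q_D). Setting ∂π_D/∂q_D = 0: 62 - 2q_D - (q_H + q_E) = 0.
Echo's profit: π_E = (98 - Q)q_E - (39q_E). Setting ∂π_E/∂q_E = 0: 59 - 2q_E - (q_H + q_D) = 0.
Adding the 3 first-order conditions: 182 − 4Q = 0, so Q = 91/2.
Back-substituting: q_H = (61 − 91/2) = 31/2, q_D = (62 − 91/2) = 33/2, q_E = (59 − 91/2) = 27/2.
Total output Q = 91/2, so price P = 98 - 91/2 = 105/2.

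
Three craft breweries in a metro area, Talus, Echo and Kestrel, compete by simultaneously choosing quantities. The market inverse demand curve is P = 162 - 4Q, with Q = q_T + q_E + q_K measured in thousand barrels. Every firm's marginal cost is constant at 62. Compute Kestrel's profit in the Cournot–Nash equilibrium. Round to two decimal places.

A representative firm's profit is π_i = q_i(162 - 4Q) - 62q_i.
Setting ∂π_i/∂q_i = 0 with rivals' quantities fixed: 100 - 8q_i - 4·Σ_{j≠i} q_j = 0.
With identical firms every q_j equals q_i, so Σ_{j≠i} q_j = 2q_i and 100 = 16q_i, giving q_i = 25/4.
Price P = 162 - 4·(75/4) = 87.
Kestrel's profit: (87 - 62)·(25/4) = 625/4.

156.25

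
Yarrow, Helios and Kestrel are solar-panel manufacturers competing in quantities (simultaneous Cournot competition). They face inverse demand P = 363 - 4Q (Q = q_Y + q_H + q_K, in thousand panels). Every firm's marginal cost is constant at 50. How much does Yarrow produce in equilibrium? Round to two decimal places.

Each firm earns π_i = (363 - 4Q)q_i - 50q_i.
Setting ∂π_i/∂q_i = 0 with rivals' quantities fixed: 313 - 8q_i - 4·Σ_{j≠i} q_j = 0.
By symmetry each firm produces the same amount; substituting Σ_{j≠i} q_j = 2q_i yields q_i = 313/16.

19.56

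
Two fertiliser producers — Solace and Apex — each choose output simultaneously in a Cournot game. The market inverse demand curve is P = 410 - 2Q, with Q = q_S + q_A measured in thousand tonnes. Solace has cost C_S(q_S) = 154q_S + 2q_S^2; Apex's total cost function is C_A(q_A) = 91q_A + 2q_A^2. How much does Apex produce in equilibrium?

Solace's profit: π_S = (410 - 2Q)q_S - (154q_S + 2q_S²). Setting ∂π_S/∂q_S = 0: 256 - 8q_S - 2(q_A) = 0.
Apex's first-order condition: 319 - 8q_A - 2(q_S) = 0.
So q_S = (256 - 2q_A)/8 and q_A = (319 - 2q_S)/8.
Solving the pair: q_S = 47/2, q_A = 34.

34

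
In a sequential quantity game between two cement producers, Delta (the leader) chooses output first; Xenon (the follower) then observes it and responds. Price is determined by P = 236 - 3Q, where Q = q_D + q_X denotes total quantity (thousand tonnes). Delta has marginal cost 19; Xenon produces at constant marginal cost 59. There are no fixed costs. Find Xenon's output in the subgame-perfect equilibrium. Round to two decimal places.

Solve by backward induction. Given q_D, the follower Xenon maximises π_X = (236 - 3q_D - 3q_X)q_X - 59q_X.
∂π_X/∂q_X = 177 - 3q_D - 6q_X = 0 gives the reaction function q_X = (177 - 3q_D)/6.
The leader anticipates this reaction. Substituting into P = 236 - 3Q gives P = 295/2 - (3/2)q_D, so π_D = (295/2 - (3/2)q_D)q_D - 19q_D.
The leader's first-order condition 257/2 - 3q_D = 0 yields q_D = 257/6.
Then q_X = (177 - 3·(257/6))/6 = 97/12.

8.08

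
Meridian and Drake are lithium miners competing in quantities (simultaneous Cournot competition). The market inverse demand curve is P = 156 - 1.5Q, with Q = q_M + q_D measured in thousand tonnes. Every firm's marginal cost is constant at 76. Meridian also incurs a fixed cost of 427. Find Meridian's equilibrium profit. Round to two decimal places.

47.07

Each firm earns π_i = (156 - 1.5Q)q_i - 76q_i.
First-order condition (treating rivals' output as given): 80 - 3q_i - (3/2)q_j = 0.
By symmetry each firm produces the same amount; substituting q_j = q_i yields q_i = 80/(9/2) = 160/9.
Price P = 156 - (3/2)·(320/9) = 308/3.
Meridian's profit: (308/3 - 76)·(160/9) - 427 = 1271/27.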